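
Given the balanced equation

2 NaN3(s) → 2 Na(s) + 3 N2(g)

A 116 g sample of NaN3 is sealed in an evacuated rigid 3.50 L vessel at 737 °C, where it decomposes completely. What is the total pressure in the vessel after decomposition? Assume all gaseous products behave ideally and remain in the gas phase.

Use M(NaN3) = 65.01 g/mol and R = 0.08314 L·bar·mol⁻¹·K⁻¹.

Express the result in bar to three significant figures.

64.2 bar

n(NaN3) = 116 / 65.01 = 1.784 mol
n(gas produced) = (3/2) × 1.784 = 2.676 mol
P = nRT/V = 2.676 × 0.08314 × 1010.15 / 3.50 = 64.21 bar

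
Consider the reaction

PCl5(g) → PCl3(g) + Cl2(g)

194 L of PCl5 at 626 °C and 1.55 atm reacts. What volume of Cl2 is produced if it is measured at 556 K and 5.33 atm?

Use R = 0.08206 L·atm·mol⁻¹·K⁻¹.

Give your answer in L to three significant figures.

n(PCl5) = PV/RT = (1.55 × 194) / (0.08206 × 899.15) = 4.075 mol
n(Cl2) = (1/1) × 4.075 = 4.075 mol
V = nRT/P = 4.075 × 0.08206 × 556 / 5.33 = 34.88 L

34.9 L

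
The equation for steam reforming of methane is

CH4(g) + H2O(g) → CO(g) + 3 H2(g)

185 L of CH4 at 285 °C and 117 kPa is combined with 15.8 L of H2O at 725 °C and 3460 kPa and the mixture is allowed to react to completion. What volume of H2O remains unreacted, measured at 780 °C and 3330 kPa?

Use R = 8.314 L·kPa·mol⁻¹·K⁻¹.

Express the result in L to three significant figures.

5.06 L

n(CH4) = PV/RT = (117 × 185) / (8.314 × 558.15) = 4.664 mol
n(H2O) = PV/RT = (3460 × 15.8) / (8.314 × 998.15) = 6.588 mol
For 4.664 mol CH4, stoichiometry requires (1/1) × 4.664 = 4.664 mol H2O; 6.588 mol is available, so CH4 is limiting.
n(H2O) consumed = (1/1) × 4.664 = 4.664 mol; remaining = 6.588 − 4.664 = 1.924 mol
V(H2O) = nRT/P = 1.924 × 8.314 × 1053.15 / 3330 = 5.059 L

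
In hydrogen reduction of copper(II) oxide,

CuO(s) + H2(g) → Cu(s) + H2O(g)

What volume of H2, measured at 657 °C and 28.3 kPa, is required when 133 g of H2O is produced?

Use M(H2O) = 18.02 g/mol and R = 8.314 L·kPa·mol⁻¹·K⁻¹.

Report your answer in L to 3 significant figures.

n(H2O) = 133.0 / 18.02 = 7.381 mol
n(H2) = (1/1) × 7.381 = 7.381 mol
V = nRT/P = 7.381 × 8.314 × 930.15 / 28.3 = 2017 L

2020 L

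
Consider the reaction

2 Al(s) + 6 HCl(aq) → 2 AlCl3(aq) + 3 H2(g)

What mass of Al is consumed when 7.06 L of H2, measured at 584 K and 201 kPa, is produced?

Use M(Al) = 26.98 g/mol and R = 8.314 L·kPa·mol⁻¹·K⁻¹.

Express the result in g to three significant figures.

5.26 g

n(H2) = PV/RT = (201 × 7.06) / (8.314 × 584) = 0.2923 mol
n(Al) = (2/3) × 0.2923 = 0.1949 mol
m(Al) = 0.1949 × 26.98 = 5.258 g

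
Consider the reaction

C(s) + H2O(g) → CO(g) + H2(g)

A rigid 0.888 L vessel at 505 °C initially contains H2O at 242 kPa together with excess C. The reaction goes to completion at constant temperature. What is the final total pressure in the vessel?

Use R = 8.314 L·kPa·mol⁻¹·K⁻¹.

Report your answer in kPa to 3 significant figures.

484 kPa

Since T and V are fixed, P_final/P_initial = n_final/n_initial = 2/1.
P_final = (2/1) × 242 = 484.0 kPa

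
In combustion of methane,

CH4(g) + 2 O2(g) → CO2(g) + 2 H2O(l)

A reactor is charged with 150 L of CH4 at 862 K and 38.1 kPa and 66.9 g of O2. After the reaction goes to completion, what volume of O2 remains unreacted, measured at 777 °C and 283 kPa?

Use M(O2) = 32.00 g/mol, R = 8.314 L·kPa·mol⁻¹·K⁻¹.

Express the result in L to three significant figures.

n(CH4) = PV/RT = (38.1 × 150) / (8.314 × 862) = 0.7974 mol
n(O2) = 66.9 / 32.00 = 2.091 mol
For 0.7974 mol CH4, stoichiometry requires (2/1) × 0.7974 = 1.595 mol O2; 2.091 mol is available, so CH4 is limiting.
n(O2) consumed = (2/1) × 0.7974 = 1.595 mol; remaining = 2.091 − 1.595 = 0.4960 mol
V(O2) = nRT/P = 0.4960 × 8.314 × 1050.15 / 283 = 15.30 L

15.3 L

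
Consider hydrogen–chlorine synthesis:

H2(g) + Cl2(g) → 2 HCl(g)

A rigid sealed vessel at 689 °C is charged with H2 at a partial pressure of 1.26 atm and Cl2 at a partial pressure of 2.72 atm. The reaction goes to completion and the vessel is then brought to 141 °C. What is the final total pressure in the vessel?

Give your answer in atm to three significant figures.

1.71 atm

Because the vessel is rigid and T is held at 689 °C, work the stoichiometry in partial pressures (P_i = n_iRT/V).
P(Cl2) required for 1.26 atm of H2 = (1/1) × 1.26 = 1.260 atm; available 2.72 atm, so H2 is limiting.
P(Cl2) remaining = 2.72 − (1/1) × 1.26 = 1.460 atm
P(gaseous products) = (2)/1 × 1.26 = 2.520 atm
P_total at 689 °C = 1.460 + 2.520 = 3.980 atm
Scaling to 141 °C: P = 3.980 × 414.15/962.15 = 1.713 atm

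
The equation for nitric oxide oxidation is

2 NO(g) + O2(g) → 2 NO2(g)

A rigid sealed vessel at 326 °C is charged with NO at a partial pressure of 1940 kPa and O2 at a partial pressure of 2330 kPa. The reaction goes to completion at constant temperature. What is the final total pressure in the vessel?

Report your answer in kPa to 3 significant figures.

3300 kPa

Because the vessel is rigid and T is held at 326 °C, work the stoichiometry in partial pressures (P_i = n_iRT/V).
P(O2) required for 1940 kPa of NO = (1/2) × 1940 = 970.0 kPa; available 2330 kPa, so NO is limiting.
P(O2) remaining = 2330 − (1/2) × 1940 = 1360 kPa
P(gaseous products) = (2)/2 × 1940 = 1940 kPa
P_total at 326 °C = 1360 + 1940 = 3300 kPa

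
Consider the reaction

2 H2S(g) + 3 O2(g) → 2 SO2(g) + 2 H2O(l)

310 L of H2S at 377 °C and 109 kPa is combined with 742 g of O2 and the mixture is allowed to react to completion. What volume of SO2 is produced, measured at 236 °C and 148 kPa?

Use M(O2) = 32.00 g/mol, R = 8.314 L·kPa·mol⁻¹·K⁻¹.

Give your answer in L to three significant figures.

n(H2S) = PV/RT = (109 × 310) / (8.314 × 650.15) = 6.251 mol
n(O2) = 742 / 32.00 = 23.19 mol
For 6.251 mol H2S, stoichiometry requires (3/2) × 6.251 = 9.377 mol O2; 23.19 mol is available, so H2S is limiting.
n(SO2) = (2/2) × 6.251 = 6.251 mol
V(SO2) = nRT/P = 6.251 × 8.314 × 509.15 / 148 = 178.8 L

179 L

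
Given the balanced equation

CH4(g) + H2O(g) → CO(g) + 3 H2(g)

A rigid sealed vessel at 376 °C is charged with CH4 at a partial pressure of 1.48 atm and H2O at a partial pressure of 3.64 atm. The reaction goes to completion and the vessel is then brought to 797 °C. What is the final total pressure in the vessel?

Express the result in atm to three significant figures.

13.3 atm

Because the vessel is rigid and T is held at 376 °C, work the stoichiometry in partial pressures (P_i = n_iRT/V).
P(H2O) required for 1.48 atm of CH4 = (1/1) × 1.48 = 1.480 atm; available 3.64 atm, so CH4 is limiting.
P(H2O) remaining = 3.64 − (1/1) × 1.48 = 2.160 atm
P(gaseous products) = (1+3)/1 × 1.48 = 5.920 atm
P_total at 376 °C = 2.160 + 5.920 = 8.080 atm
Scaling to 797 °C: P = 8.080 × 1070.15/649.15 = 13.32 atm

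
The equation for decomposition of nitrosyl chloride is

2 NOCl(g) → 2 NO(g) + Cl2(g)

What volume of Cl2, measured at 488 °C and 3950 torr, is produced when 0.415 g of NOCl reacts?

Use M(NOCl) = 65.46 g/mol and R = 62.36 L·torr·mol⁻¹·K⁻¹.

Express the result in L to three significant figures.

0.0381 L

n(NOCl) = 0.4150 / 65.46 = 0.006340 mol
n(Cl2) = (1/2) × 0.006340 = 0.003170 mol
V = nRT/P = 0.003170 × 62.36 × 761.15 / 3950 = 0.03809 L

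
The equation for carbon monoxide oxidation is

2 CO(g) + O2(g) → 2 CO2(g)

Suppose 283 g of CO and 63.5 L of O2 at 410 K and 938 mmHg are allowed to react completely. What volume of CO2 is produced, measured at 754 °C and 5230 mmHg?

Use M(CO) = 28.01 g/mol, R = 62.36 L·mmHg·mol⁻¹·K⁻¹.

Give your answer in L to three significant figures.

n(CO) = 283 / 28.01 = 10.10 mol
n(O2) = PV/RT = (938 × 63.5) / (62.36 × 410) = 2.330 mol
For 10.10 mol CO, stoichiometry requires (1/2) × 10.10 = 5.050 mol O2; 2.330 mol is available, so O2 is limiting.
n(CO2) = (2/1) × 2.330 = 4.660 mol
V(CO2) = nRT/P = 4.660 × 62.36 × 1027.15 / 5230 = 57.07 L

57.1 L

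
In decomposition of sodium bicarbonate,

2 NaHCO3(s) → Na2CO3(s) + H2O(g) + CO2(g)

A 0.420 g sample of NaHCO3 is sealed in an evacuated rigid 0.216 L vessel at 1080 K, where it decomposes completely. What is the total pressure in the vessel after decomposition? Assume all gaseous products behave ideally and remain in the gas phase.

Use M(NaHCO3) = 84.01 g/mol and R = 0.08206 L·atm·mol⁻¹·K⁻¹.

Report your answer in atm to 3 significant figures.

2.05 atm

n(NaHCO3) = 0.420 / 84.01 = 0.004999 mol
n(gas produced) = (2/2) × 0.004999 = 0.004999 mol
P = nRT/V = 0.004999 × 0.08206 × 1080 / 0.216 = 2.051 atm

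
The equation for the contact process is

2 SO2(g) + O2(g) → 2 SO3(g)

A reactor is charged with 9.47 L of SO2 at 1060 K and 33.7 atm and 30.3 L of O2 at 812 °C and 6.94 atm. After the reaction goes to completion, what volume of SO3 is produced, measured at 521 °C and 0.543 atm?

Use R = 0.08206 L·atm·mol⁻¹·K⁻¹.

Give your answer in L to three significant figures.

n(SO2) = PV/RT = (33.7 × 9.47) / (0.08206 × 1060) = 3.669 mol
n(O2) = PV/RT = (6.94 × 30.3) / (0.08206 × 1085.15) = 2.361 mol
For 3.669 mol SO2, stoichiometry requires (1/2) × 3.669 = 1.835 mol O2; 2.361 mol is available, so SO2 is limiting.
n(SO3) = (2/2) × 3.669 = 3.669 mol
V(SO3) = nRT/P = 3.669 × 0.08206 × 794.15 / 0.543 = 440.3 L

440 L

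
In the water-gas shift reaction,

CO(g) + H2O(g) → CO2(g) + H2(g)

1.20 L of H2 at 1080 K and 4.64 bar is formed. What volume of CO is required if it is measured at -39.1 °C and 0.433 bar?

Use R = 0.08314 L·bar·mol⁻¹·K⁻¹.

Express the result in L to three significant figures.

2.79 L

n(H2) = PV/RT = (4.64 × 1.20) / (0.08314 × 1080) = 0.06201 mol
n(CO) = (1/1) × 0.06201 = 0.06201 mol
V = nRT/P = 0.06201 × 0.08314 × 234.05 / 0.433 = 2.787 L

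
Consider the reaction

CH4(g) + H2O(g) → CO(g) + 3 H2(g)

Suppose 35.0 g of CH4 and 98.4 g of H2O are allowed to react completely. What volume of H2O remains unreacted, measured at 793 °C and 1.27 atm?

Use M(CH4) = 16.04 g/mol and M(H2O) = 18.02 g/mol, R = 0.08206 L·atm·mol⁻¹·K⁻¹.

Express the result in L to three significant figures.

226 L

n(CH4) = 35.0 / 16.04 = 2.182 mol
n(H2O) = 98.4 / 18.02 = 5.461 mol
For 2.182 mol CH4, stoichiometry requires (1/1) × 2.182 = 2.182 mol H2O; 5.461 mol is available, so CH4 is limiting.
n(H2O) consumed = (1/1) × 2.182 = 2.182 mol; remaining = 5.461 − 2.182 = 3.279 mol
V(H2O) = nRT/P = 3.279 × 0.08206 × 1066.15 / 1.27 = 225.9 L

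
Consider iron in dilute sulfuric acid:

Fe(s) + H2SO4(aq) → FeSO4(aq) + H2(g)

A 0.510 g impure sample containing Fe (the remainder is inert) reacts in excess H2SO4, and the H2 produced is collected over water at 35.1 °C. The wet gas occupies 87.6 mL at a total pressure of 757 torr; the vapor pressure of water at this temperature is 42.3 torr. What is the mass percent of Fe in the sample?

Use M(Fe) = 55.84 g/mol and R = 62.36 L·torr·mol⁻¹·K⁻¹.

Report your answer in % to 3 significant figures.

P(H2) = 757 − 42.3 = 714.7 torr
n(H2) = PV/RT = (714.7 × 0.08760) / (62.36 × 308.25) = 0.003257 mol
n(Fe) = (1/1) × 0.003257 = 0.003257 mol
m(Fe) = 0.003257 × 55.84 = 0.1819 g
%Fe = 0.1819 / 0.510 × 100 = 35.67%

35.7 %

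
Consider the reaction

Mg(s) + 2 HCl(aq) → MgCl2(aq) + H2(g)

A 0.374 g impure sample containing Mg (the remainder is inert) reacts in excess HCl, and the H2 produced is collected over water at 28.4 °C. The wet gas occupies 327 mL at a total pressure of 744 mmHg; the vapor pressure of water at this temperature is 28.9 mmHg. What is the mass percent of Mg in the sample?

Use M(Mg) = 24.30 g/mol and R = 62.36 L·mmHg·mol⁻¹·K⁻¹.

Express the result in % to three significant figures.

80.8 %

P(H2) = 744 − 28.9 = 715.1 mmHg
n(H2) = PV/RT = (715.1 × 0.3270) / (62.36 × 301.55) = 0.01244 mol
n(Mg) = (1/1) × 0.01244 = 0.01244 mol
m(Mg) = 0.01244 × 24.30 = 0.3023 g
%Mg = 0.3023 / 0.374 × 100 = 80.83%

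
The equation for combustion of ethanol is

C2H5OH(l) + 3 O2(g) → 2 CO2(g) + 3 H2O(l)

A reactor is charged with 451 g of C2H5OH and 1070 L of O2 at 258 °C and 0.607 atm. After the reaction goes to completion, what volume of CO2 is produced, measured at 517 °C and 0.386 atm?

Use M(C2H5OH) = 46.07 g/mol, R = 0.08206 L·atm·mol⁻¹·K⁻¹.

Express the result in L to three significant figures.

n(C2H5OH) = 451 / 46.07 = 9.789 mol
n(O2) = PV/RT = (0.607 × 1070) / (0.08206 × 531.15) = 14.90 mol
For 9.789 mol C2H5OH, stoichiometry requires (3/1) × 9.789 = 29.37 mol O2; 14.90 mol is available, so O2 is limiting.
n(CO2) = (2/3) × 14.90 = 9.933 mol
V(CO2) = nRT/P = 9.933 × 0.08206 × 790.15 / 0.386 = 1669 L

1670 L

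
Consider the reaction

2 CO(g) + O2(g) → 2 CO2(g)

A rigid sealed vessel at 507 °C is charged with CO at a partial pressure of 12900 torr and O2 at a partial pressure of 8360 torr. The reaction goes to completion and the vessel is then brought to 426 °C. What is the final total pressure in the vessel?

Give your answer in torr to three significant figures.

13300 torr

At constant V, partial pressures at 507 °C are proportional to moles, so apply stoichiometry directly to pressures.
P(O2) required for 12900 torr of CO = (1/2) × 12900 = 6450 torr; available 8360 torr, so CO is limiting.
P(O2) remaining = 8360 − (1/2) × 12900 = 1910 torr
P(gaseous products) = (2)/2 × 12900 = 12900 torr
P_total at 507 °C = 1910 + 12900 = 14810 torr
Scaling to 426 °C: P = 14810 × 699.15/780.15 = 13270 torr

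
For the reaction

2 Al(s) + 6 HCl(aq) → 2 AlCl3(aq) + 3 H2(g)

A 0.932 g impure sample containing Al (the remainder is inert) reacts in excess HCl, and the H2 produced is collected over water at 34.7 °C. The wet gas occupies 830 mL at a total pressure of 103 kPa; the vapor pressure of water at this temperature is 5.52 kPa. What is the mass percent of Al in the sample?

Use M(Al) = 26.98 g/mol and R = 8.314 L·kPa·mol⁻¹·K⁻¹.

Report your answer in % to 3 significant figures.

61.0 %

P(H2) = 103 − 5.52 = 97.48 kPa
n(H2) = PV/RT = (97.48 × 0.8300) / (8.314 × 307.85) = 0.03161 mol
n(Al) = (2/3) × 0.03161 = 0.02107 mol
m(Al) = 0.02107 × 26.98 = 0.5685 g
%Al = 0.5685 / 0.932 × 100 = 61.00%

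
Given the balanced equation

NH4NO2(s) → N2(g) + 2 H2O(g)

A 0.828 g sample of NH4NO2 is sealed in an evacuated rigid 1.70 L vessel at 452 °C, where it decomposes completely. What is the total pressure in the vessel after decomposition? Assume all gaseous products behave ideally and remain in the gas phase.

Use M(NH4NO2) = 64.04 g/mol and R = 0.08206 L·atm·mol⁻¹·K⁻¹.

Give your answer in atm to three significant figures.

1.36 atm

n(NH4NO2) = 0.828 / 64.04 = 0.01293 mol
n(gas produced) = (3/1) × 0.01293 = 0.03879 mol
P = nRT/V = 0.03879 × 0.08206 × 725.15 / 1.70 = 1.358 atm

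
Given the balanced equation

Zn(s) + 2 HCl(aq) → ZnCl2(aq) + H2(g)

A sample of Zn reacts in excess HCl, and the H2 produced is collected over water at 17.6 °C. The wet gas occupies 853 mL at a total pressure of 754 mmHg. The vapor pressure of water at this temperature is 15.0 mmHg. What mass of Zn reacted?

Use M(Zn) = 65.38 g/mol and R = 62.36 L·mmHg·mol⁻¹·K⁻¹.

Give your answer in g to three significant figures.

P(H2) = 754 − 15.0 = 739.0 mmHg
n(H2) = PV/RT = (739.0 × 0.8530) / (62.36 × 290.75) = 0.03477 mol
n(Zn) = (1/1) × 0.03477 = 0.03477 mol
m(Zn) = 0.03477 × 65.38 = 2.273 g

2.27 g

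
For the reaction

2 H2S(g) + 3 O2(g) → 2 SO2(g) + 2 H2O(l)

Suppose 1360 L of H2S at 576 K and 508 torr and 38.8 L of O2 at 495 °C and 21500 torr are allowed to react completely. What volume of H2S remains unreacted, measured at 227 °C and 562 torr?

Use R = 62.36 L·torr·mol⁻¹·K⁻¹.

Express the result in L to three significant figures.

423 L

n(H2S) = PV/RT = (508 × 1360) / (62.36 × 576) = 19.23 mol
n(O2) = PV/RT = (21500 × 38.8) / (62.36 × 768.15) = 17.41 mol
For 19.23 mol H2S, stoichiometry requires (3/2) × 19.23 = 28.84 mol O2; 17.41 mol is available, so O2 is limiting.
n(H2S) consumed = (2/3) × 17.41 = 11.61 mol; remaining = 19.23 − 11.61 = 7.620 mol
V(H2S) = nRT/P = 7.620 × 62.36 × 500.15 / 562 = 422.9 L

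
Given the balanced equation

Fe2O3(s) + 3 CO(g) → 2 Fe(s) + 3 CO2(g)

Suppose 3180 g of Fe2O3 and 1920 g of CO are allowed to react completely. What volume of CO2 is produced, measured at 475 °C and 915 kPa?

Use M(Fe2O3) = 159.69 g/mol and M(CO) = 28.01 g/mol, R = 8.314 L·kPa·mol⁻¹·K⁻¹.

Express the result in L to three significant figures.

n(Fe2O3) = 3180 / 159.69 = 19.91 mol
n(CO) = 1920 / 28.01 = 68.55 mol
For 19.91 mol Fe2O3, stoichiometry requires (3/1) × 19.91 = 59.73 mol CO; 68.55 mol is available, so Fe2O3 is limiting.
n(CO2) = (3/1) × 19.91 = 59.73 mol
V(CO2) = nRT/P = 59.73 × 8.314 × 748.15 / 915 = 406.0 L

406 L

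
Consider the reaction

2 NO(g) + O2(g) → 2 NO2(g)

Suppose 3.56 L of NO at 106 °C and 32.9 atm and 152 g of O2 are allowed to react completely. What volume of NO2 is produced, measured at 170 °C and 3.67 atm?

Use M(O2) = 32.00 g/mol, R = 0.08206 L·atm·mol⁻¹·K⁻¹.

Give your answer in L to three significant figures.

37.3 L

n(NO) = PV/RT = (32.9 × 3.56) / (0.08206 × 379.15) = 3.764 mol
n(O2) = 152 / 32.00 = 4.750 mol
For 3.764 mol NO, stoichiometry requires (1/2) × 3.764 = 1.882 mol O2; 4.750 mol is available, so NO is limiting.
n(NO2) = (2/2) × 3.764 = 3.764 mol
V(NO2) = nRT/P = 3.764 × 0.08206 × 443.15 / 3.67 = 37.30 L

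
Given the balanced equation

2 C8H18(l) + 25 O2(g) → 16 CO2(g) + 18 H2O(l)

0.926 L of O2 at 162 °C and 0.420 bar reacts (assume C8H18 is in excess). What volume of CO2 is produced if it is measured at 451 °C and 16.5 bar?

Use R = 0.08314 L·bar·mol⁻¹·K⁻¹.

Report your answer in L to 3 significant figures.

n(O2) = PV/RT = (0.420 × 0.926) / (0.08314 × 435.15) = 0.01075 mol
n(CO2) = (16/25) × 0.01075 = 0.006880 mol
V = nRT/P = 0.006880 × 0.08314 × 724.15 / 16.5 = 0.02510 L

0.0251 L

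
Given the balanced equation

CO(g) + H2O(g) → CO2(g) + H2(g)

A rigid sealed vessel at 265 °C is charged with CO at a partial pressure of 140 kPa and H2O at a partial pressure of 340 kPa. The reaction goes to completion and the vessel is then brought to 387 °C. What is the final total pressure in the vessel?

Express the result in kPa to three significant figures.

589 kPa

Because the vessel is rigid and T is held at 265 °C, work the stoichiometry in partial pressures (P_i = n_iRT/V).
P(H2O) required for 140 kPa of CO = (1/1) × 140 = 140.0 kPa; available 340 kPa, so CO is limiting.
P(H2O) remaining = 340 − (1/1) × 140 = 200.0 kPa
P(gaseous products) = (1+1)/1 × 140 = 280.0 kPa
P_total at 265 °C = 200.0 + 280.0 = 480.0 kPa
Scaling to 387 °C: P = 480.0 × 660.15/538.15 = 588.8 kPa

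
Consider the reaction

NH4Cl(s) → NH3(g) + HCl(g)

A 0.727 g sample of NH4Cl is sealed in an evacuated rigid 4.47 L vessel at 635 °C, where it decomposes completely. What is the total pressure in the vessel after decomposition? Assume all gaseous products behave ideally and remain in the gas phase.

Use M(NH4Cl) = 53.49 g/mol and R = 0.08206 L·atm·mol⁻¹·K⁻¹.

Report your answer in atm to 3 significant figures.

n(NH4Cl) = 0.727 / 53.49 = 0.01359 mol
n(gas produced) = (2/1) × 0.01359 = 0.02718 mol
P = nRT/V = 0.02718 × 0.08206 × 908.15 / 4.47 = 0.4531 atm

0.453 atm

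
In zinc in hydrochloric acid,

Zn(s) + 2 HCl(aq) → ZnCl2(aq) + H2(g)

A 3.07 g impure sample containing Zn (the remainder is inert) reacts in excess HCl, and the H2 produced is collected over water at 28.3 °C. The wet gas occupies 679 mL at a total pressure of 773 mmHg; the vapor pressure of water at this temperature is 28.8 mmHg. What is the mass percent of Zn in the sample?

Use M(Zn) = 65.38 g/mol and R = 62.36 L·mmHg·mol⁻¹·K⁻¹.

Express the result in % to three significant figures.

P(H2) = 773 − 28.8 = 744.2 mmHg
n(H2) = PV/RT = (744.2 × 0.6790) / (62.36 × 301.45) = 0.02688 mol
n(Zn) = (1/1) × 0.02688 = 0.02688 mol
m(Zn) = 0.02688 × 65.38 = 1.757 g
%Zn = 1.757 / 3.07 × 100 = 57.23%

57.2 %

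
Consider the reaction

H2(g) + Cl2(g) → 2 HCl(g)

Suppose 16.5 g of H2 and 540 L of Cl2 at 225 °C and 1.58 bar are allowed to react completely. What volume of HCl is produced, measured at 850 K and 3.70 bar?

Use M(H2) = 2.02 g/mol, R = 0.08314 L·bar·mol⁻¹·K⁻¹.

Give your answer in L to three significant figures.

n(H2) = 16.5 / 2.02 = 8.168 mol
n(Cl2) = PV/RT = (1.58 × 540) / (0.08314 × 498.15) = 20.60 mol
For 8.168 mol H2, stoichiometry requires (1/1) × 8.168 = 8.168 mol Cl2; 20.60 mol is available, so H2 is limiting.
n(HCl) = (2/1) × 8.168 = 16.34 mol
V(HCl) = nRT/P = 16.34 × 0.08314 × 850 / 3.70 = 312.1 L

312 L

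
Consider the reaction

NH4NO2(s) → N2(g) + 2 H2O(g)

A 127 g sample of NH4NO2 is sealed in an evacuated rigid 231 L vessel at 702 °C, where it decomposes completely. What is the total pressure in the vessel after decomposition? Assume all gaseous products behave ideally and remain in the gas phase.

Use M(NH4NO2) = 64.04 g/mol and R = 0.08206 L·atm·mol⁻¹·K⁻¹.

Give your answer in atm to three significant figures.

n(NH4NO2) = 127 / 64.04 = 1.983 mol
n(gas produced) = (3/1) × 1.983 = 5.949 mol
P = nRT/V = 5.949 × 0.08206 × 975.15 / 231 = 2.061 atm

2.06 atm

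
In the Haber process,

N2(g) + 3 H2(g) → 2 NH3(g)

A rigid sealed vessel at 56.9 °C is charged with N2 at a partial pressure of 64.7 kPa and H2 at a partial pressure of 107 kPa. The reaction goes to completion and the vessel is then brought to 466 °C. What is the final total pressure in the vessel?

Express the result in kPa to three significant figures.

225 kPa

At constant V, partial pressures at 56.9 °C are proportional to moles, so apply stoichiometry directly to pressures.
P(H2) required for 64.7 kPa of N2 = (3/1) × 64.7 = 194.1 kPa; available 107 kPa, so H2 is limiting.
P(N2) remaining = 64.7 − (1/3) × 107 = 29.03 kPa
P(gaseous products) = (2)/3 × 107 = 71.33 kPa
P_total at 56.9 °C = 29.03 + 71.33 = 100.4 kPa
Scaling to 466 °C: P = 100.4 × 739.15/330.05 = 224.8 kPa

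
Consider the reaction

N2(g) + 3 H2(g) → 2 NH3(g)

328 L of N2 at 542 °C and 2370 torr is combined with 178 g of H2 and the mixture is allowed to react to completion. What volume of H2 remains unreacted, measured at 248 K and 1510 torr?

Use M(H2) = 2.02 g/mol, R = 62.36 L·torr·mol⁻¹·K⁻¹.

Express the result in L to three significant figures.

433 L

n(N2) = PV/RT = (2370 × 328) / (62.36 × 815.15) = 15.29 mol
n(H2) = 178 / 2.02 = 88.12 mol
For 15.29 mol N2, stoichiometry requires (3/1) × 15.29 = 45.87 mol H2; 88.12 mol is available, so N2 is limiting.
n(H2) consumed = (3/1) × 15.29 = 45.87 mol; remaining = 88.12 − 45.87 = 42.25 mol
V(H2) = nRT/P = 42.25 × 62.36 × 248 / 1510 = 432.7 L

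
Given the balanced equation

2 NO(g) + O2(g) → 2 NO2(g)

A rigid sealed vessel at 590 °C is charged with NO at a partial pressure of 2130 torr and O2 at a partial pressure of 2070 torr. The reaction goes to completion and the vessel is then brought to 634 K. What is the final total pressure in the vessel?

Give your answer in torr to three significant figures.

2300 torr

Because the vessel is rigid and T is held at 590 °C, work the stoichiometry in partial pressures (P_i = n_iRT/V).
P(O2) required for 2130 torr of NO = (1/2) × 2130 = 1065 torr; available 2070 torr, so NO is limiting.
P(O2) remaining = 2070 − (1/2) × 2130 = 1005 torr
P(gaseous products) = (2)/2 × 2130 = 2130 torr
P_total at 590 °C = 1005 + 2130 = 3135 torr
Scaling to 634 K: P = 3135 × 634/863.15 = 2303 torr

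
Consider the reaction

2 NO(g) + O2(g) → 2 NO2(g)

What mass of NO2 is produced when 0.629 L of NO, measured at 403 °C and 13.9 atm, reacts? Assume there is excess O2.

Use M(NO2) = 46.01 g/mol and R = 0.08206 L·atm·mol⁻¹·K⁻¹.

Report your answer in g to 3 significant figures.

n(NO) = PV/RT = (13.9 × 0.629) / (0.08206 × 676.15) = 0.1576 mol
n(NO2) = (2/2) × 0.1576 = 0.1576 mol
m(NO2) = 0.1576 × 46.01 = 7.251 g

7.25 g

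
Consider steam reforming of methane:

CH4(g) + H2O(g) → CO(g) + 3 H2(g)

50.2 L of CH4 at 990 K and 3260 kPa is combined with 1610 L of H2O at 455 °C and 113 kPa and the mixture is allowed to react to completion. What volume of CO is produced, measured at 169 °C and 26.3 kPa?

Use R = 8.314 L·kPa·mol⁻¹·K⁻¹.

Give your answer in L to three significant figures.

2780 L

n(CH4) = PV/RT = (3260 × 50.2) / (8.314 × 990) = 19.88 mol
n(H2O) = PV/RT = (113 × 1610) / (8.314 × 728.15) = 30.05 mol
For 19.88 mol CH4, stoichiometry requires (1/1) × 19.88 = 19.88 mol H2O; 30.05 mol is available, so CH4 is limiting.
n(CO) = (1/1) × 19.88 = 19.88 mol
V(CO) = nRT/P = 19.88 × 8.314 × 442.15 / 26.3 = 2779 L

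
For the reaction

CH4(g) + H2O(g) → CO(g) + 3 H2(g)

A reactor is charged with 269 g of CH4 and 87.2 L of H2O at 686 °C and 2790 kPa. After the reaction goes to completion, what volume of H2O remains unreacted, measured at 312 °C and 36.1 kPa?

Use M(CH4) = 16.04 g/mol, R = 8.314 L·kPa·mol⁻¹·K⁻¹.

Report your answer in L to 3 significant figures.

n(CH4) = 269 / 16.04 = 16.77 mol
n(H2O) = PV/RT = (2790 × 87.2) / (8.314 × 959.15) = 30.51 mol
For 16.77 mol CH4, stoichiometry requires (1/1) × 16.77 = 16.77 mol H2O; 30.51 mol is available, so CH4 is limiting.
n(H2O) consumed = (1/1) × 16.77 = 16.77 mol; remaining = 30.51 − 16.77 = 13.74 mol
V(H2O) = nRT/P = 13.74 × 8.314 × 585.15 / 36.1 = 1852 L

1850 L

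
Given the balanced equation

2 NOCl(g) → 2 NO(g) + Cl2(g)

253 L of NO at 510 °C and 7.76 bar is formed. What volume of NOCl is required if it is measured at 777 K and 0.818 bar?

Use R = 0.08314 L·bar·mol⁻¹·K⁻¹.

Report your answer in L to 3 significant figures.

n(NO) = PV/RT = (7.76 × 253) / (0.08314 × 783.15) = 30.15 mol
n(NOCl) = (2/2) × 30.15 = 30.15 mol
V = nRT/P = 30.15 × 0.08314 × 777 / 0.818 = 2381 L

2380 L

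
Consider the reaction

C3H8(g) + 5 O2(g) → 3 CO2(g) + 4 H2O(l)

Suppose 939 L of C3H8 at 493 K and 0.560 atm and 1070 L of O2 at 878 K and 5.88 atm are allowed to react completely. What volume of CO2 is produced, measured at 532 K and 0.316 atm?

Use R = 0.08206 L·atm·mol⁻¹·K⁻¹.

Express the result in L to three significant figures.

5390 L

n(C3H8) = PV/RT = (0.560 × 939) / (0.08206 × 493) = 13.00 mol
n(O2) = PV/RT = (5.88 × 1070) / (0.08206 × 878) = 87.32 mol
For 13.00 mol C3H8, stoichiometry requires (5/1) × 13.00 = 65.00 mol O2; 87.32 mol is available, so C3H8 is limiting.
n(CO2) = (3/1) × 13.00 = 39.00 mol
V(CO2) = nRT/P = 39.00 × 0.08206 × 532 / 0.316 = 5388 L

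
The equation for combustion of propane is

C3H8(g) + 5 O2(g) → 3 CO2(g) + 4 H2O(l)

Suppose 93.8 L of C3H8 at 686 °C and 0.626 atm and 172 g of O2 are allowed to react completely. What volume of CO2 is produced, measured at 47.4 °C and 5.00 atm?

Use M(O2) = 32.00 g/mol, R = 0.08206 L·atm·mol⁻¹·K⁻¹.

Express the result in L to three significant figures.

n(C3H8) = PV/RT = (0.626 × 93.8) / (0.08206 × 959.15) = 0.7460 mol
n(O2) = 172 / 32.00 = 5.375 mol
For 0.7460 mol C3H8, stoichiometry requires (5/1) × 0.7460 = 3.730 mol O2; 5.375 mol is available, so C3H8 is limiting.
n(CO2) = (3/1) × 0.7460 = 2.238 mol
V(CO2) = nRT/P = 2.238 × 0.08206 × 320.55 / 5.00 = 11.77 L

11.8 L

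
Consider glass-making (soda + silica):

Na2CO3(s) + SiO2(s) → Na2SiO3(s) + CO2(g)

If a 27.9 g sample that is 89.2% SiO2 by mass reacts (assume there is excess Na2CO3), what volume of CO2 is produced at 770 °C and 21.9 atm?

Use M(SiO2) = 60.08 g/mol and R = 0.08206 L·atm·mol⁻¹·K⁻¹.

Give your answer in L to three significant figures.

1.62 L

mass of SiO2 = 27.9 × 89.2/100 = 24.89 g
n(SiO2) = 24.89 / 60.08 = 0.4143 mol
n(CO2) = (1/1) × 0.4143 = 0.4143 mol
V = nRT/P = 0.4143 × 0.08206 × 1043.15 / 21.9 = 1.619 L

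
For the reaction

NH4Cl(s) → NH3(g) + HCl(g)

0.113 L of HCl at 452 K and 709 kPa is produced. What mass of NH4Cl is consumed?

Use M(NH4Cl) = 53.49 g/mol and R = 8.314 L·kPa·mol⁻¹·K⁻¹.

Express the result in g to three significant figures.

n(HCl) = PV/RT = (709 × 0.113) / (8.314 × 452) = 0.02132 mol
n(NH4Cl) = (1/1) × 0.02132 = 0.02132 mol
m(NH4Cl) = 0.02132 × 53.49 = 1.140 g

1.14 g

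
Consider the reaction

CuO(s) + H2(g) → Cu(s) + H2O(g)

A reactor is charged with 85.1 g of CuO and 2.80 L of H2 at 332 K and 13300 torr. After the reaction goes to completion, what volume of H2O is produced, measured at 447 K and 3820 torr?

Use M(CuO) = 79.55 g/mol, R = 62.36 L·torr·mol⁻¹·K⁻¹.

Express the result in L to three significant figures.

7.81 L

n(CuO) = 85.1 / 79.55 = 1.070 mol
n(H2) = PV/RT = (13300 × 2.80) / (62.36 × 332) = 1.799 mol
For 1.070 mol CuO, stoichiometry requires (1/1) × 1.070 = 1.070 mol H2; 1.799 mol is available, so CuO is limiting.
n(H2O) = (1/1) × 1.070 = 1.070 mol
V(H2O) = nRT/P = 1.070 × 62.36 × 447 / 3820 = 7.808 L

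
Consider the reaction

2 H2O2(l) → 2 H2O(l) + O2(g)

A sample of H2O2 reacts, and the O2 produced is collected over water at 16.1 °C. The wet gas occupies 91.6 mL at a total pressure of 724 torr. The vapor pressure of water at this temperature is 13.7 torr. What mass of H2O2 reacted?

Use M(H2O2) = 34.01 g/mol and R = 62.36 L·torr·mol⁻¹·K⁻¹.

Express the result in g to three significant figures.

P(O2) = 724 − 13.7 = 710.3 torr
n(O2) = PV/RT = (710.3 × 0.09160) / (62.36 × 289.25) = 0.003607 mol
n(H2O2) = (2/1) × 0.003607 = 0.007214 mol
m(H2O2) = 0.007214 × 34.01 = 0.2453 g

0.245 g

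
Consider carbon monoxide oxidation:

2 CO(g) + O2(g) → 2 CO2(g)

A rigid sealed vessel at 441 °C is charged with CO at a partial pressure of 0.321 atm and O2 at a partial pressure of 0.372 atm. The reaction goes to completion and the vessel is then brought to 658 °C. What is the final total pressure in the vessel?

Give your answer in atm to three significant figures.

At constant V, partial pressures at 441 °C are proportional to moles, so apply stoichiometry directly to pressures.
P(O2) required for 0.321 atm of CO = (1/2) × 0.321 = 0.1605 atm; available 0.372 atm, so CO is limiting.
P(O2) remaining = 0.372 − (1/2) × 0.321 = 0.2115 atm
P(gaseous products) = (2)/2 × 0.321 = 0.3210 atm
P_total at 441 °C = 0.2115 + 0.3210 = 0.5325 atm
Scaling to 658 °C: P = 0.5325 × 931.15/714.15 = 0.6943 atm

0.694 atm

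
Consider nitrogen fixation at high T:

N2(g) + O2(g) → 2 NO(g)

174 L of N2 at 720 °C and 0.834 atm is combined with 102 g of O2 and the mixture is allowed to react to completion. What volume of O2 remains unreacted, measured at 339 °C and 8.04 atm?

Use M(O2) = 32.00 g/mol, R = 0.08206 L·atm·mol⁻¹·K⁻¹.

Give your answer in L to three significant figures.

n(N2) = PV/RT = (0.834 × 174) / (0.08206 × 993.15) = 1.781 mol
n(O2) = 102 / 32.00 = 3.188 mol
For 1.781 mol N2, stoichiometry requires (1/1) × 1.781 = 1.781 mol O2; 3.188 mol is available, so N2 is limiting.
n(O2) consumed = (1/1) × 1.781 = 1.781 mol; remaining = 3.188 − 1.781 = 1.407 mol
V(O2) = nRT/P = 1.407 × 0.08206 × 612.15 / 8.04 = 8.791 L

8.79 L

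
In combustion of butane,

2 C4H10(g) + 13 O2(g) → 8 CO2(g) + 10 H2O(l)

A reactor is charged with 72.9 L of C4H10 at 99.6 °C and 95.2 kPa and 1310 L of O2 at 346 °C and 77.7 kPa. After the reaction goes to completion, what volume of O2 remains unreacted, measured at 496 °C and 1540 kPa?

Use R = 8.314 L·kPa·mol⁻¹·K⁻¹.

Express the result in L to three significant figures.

n(C4H10) = PV/RT = (95.2 × 72.9) / (8.314 × 372.75) = 2.239 mol
n(O2) = PV/RT = (77.7 × 1310) / (8.314 × 619.15) = 19.77 mol
For 2.239 mol C4H10, stoichiometry requires (13/2) × 2.239 = 14.55 mol O2; 19.77 mol is available, so C4H10 is limiting.
n(O2) consumed = (13/2) × 2.239 = 14.55 mol; remaining = 19.77 − 14.55 = 5.220 mol
V(O2) = nRT/P = 5.220 × 8.314 × 769.15 / 1540 = 21.68 L

21.7 L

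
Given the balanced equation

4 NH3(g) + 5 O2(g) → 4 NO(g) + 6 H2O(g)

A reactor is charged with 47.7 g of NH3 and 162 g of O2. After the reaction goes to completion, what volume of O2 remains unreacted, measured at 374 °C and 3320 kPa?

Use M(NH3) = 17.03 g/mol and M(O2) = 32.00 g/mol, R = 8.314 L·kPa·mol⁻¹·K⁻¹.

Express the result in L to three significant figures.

2.53 L

n(NH3) = 47.7 / 17.03 = 2.801 mol
n(O2) = 162 / 32.00 = 5.062 mol
For 2.801 mol NH3, stoichiometry requires (5/4) × 2.801 = 3.501 mol O2; 5.062 mol is available, so NH3 is limiting.
n(O2) consumed = (5/4) × 2.801 = 3.501 mol; remaining = 5.062 − 3.501 = 1.561 mol
V(O2) = nRT/P = 1.561 × 8.314 × 647.15 / 3320 = 2.530 L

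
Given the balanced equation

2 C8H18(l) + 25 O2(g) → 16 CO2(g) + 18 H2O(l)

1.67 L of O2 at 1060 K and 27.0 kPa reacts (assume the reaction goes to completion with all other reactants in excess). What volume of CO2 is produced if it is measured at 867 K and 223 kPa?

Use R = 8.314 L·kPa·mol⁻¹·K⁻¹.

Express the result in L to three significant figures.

0.106 L

n(O2) = PV/RT = (27.0 × 1.67) / (8.314 × 1060) = 0.005116 mol
n(CO2) = (16/25) × 0.005116 = 0.003274 mol
V = nRT/P = 0.003274 × 8.314 × 867 / 223 = 0.1058 L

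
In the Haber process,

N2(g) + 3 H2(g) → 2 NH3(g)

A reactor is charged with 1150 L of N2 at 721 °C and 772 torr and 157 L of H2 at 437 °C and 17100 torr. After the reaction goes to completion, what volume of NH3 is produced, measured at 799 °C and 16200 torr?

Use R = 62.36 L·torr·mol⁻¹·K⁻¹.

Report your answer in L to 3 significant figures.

118 L

n(N2) = PV/RT = (772 × 1150) / (62.36 × 994.15) = 14.32 mol
n(H2) = PV/RT = (17100 × 157) / (62.36 × 710.15) = 60.62 mol
For 14.32 mol N2, stoichiometry requires (3/1) × 14.32 = 42.96 mol H2; 60.62 mol is available, so N2 is limiting.
n(NH3) = (2/1) × 14.32 = 28.64 mol
V(NH3) = nRT/P = 28.64 × 62.36 × 1072.15 / 16200 = 118.2 L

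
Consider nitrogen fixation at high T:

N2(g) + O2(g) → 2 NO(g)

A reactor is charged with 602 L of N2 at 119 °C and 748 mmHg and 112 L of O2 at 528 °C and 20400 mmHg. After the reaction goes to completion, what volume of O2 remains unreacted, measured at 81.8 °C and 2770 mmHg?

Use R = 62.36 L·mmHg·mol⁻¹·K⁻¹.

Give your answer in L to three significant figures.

n(N2) = PV/RT = (748 × 602) / (62.36 × 392.15) = 18.41 mol
n(O2) = PV/RT = (20400 × 112) / (62.36 × 801.15) = 45.73 mol
For 18.41 mol N2, stoichiometry requires (1/1) × 18.41 = 18.41 mol O2; 45.73 mol is available, so N2 is limiting.
n(O2) consumed = (1/1) × 18.41 = 18.41 mol; remaining = 45.73 − 18.41 = 27.32 mol
V(O2) = nRT/P = 27.32 × 62.36 × 354.95 / 2770 = 218.3 L

218 L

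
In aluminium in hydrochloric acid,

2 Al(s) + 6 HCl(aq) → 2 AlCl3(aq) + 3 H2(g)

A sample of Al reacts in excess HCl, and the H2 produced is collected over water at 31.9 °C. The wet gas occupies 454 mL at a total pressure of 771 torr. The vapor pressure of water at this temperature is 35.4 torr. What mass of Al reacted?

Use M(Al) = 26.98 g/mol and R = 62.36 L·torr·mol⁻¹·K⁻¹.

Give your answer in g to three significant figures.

0.316 g

P(H2) = 771 − 35.4 = 735.6 torr
n(H2) = PV/RT = (735.6 × 0.4540) / (62.36 × 305.05) = 0.01756 mol
n(Al) = (2/3) × 0.01756 = 0.01171 mol
m(Al) = 0.01171 × 26.98 = 0.3159 g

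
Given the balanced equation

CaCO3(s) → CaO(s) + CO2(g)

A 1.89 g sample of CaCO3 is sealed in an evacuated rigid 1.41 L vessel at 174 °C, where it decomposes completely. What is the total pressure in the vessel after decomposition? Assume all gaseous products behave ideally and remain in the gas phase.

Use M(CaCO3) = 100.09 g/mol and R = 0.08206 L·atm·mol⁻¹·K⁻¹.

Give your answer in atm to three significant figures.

0.491 atm

n(CaCO3) = 1.89 / 100.09 = 0.01888 mol
n(gas produced) = (1/1) × 0.01888 = 0.01888 mol
P = nRT/V = 0.01888 × 0.08206 × 447.15 / 1.41 = 0.4913 atm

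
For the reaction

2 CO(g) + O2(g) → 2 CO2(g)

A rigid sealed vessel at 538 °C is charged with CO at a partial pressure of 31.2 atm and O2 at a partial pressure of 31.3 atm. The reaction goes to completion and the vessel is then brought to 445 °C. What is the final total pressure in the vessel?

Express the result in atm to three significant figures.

41.5 atm

Because the vessel is rigid and T is held at 538 °C, work the stoichiometry in partial pressures (P_i = n_iRT/V).
P(O2) required for 31.2 atm of CO = (1/2) × 31.2 = 15.60 atm; available 31.3 atm, so CO is limiting.
P(O2) remaining = 31.3 − (1/2) × 31.2 = 15.70 atm
P(gaseous products) = (2)/2 × 31.2 = 31.20 atm
P_total at 538 °C = 15.70 + 31.20 = 46.90 atm
Scaling to 445 °C: P = 46.90 × 718.15/811.15 = 41.52 atm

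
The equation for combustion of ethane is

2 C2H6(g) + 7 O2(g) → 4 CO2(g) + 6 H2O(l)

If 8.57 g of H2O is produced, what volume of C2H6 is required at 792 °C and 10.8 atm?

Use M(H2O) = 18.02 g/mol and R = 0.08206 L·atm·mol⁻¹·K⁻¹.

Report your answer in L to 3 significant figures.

n(H2O) = 8.570 / 18.02 = 0.4756 mol
n(C2H6) = (2/6) × 0.4756 = 0.1585 mol
V = nRT/P = 0.1585 × 0.08206 × 1065.15 / 10.8 = 1.283 L

1.28 L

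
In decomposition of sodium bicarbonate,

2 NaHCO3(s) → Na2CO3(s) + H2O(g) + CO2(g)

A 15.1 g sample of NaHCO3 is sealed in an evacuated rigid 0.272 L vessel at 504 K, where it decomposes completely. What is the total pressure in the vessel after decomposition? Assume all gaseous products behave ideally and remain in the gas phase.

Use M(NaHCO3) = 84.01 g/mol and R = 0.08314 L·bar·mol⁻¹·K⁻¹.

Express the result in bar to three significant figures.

n(NaHCO3) = 15.1 / 84.01 = 0.1797 mol
n(gas produced) = (2/2) × 0.1797 = 0.1797 mol
P = nRT/V = 0.1797 × 0.08314 × 504 / 0.272 = 27.68 bar

27.7 bar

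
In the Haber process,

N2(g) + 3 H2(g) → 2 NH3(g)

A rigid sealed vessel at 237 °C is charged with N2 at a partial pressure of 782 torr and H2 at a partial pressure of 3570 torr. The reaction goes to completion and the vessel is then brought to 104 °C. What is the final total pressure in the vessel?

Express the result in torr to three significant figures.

With V and T fixed, P_i ∝ n_i, so the mole ratios apply directly to partial pressures at 237 °C.
P(H2) required for 782 torr of N2 = (3/1) × 782 = 2346 torr; available 3570 torr, so N2 is limiting.
P(H2) remaining = 3570 − (3/1) × 782 = 1224 torr
P(gaseous products) = (2)/1 × 782 = 1564 torr
P_total at 237 °C = 1224 + 1564 = 2788 torr
Scaling to 104 °C: P = 2788 × 377.15/510.15 = 2061 torr

2060 torr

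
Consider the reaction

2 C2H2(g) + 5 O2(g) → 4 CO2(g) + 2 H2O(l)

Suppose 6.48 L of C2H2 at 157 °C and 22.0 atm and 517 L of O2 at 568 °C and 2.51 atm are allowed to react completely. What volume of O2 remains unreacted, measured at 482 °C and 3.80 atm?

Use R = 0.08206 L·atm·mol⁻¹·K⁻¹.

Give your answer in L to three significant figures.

142 L

n(C2H2) = PV/RT = (22.0 × 6.48) / (0.08206 × 430.15) = 4.039 mol
n(O2) = PV/RT = (2.51 × 517) / (0.08206 × 841.15) = 18.80 mol
For 4.039 mol C2H2, stoichiometry requires (5/2) × 4.039 = 10.10 mol O2; 18.80 mol is available, so C2H2 is limiting.
n(O2) consumed = (5/2) × 4.039 = 10.10 mol; remaining = 18.80 − 10.10 = 8.700 mol
V(O2) = nRT/P = 8.700 × 0.08206 × 755.15 / 3.80 = 141.9 L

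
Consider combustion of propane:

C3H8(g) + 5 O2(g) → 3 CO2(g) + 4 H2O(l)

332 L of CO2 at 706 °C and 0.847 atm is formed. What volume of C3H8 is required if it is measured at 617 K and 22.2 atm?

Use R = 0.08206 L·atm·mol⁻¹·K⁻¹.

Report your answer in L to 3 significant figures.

n(CO2) = PV/RT = (0.847 × 332) / (0.08206 × 979.15) = 3.500 mol
n(C3H8) = (1/3) × 3.500 = 1.167 mol
V = nRT/P = 1.167 × 0.08206 × 617 / 22.2 = 2.662 L

2.66 L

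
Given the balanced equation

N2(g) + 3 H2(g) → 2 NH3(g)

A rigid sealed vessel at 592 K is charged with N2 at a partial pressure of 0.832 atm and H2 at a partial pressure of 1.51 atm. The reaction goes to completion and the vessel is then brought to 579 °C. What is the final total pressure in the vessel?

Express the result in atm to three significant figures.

1.92 atm

At constant V, partial pressures at 592 K are proportional to moles, so apply stoichiometry directly to pressures.
P(H2) required for 0.832 atm of N2 = (3/1) × 0.832 = 2.496 atm; available 1.51 atm, so H2 is limiting.
P(N2) remaining = 0.832 − (1/3) × 1.51 = 0.3287 atm
P(gaseous products) = (2)/3 × 1.51 = 1.007 atm
P_total at 592 K = 0.3287 + 1.007 = 1.336 atm
Scaling to 579 °C: P = 1.336 × 852.15/592 = 1.923 atm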